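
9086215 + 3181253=12267468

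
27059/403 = 67+58/403 = 67.14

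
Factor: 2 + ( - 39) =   -  37 =- 37^1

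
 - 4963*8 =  - 39704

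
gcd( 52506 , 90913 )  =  1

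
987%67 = 49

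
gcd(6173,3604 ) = 1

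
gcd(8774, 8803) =1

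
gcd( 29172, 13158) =102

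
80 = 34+46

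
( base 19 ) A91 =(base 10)3782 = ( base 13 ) 194c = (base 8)7306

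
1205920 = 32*37685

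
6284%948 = 596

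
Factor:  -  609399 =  - 3^2*7^1*17^1*569^1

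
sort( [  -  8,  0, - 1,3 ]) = [-8, - 1 , 0, 3]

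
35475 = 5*7095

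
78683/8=9835 + 3/8  =  9835.38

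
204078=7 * 29154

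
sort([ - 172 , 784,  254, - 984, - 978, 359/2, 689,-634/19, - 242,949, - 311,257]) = [  -  984,  -  978 , - 311, - 242,- 172, - 634/19,359/2,254, 257,689,784,949 ] 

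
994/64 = 497/32 = 15.53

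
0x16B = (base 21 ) H6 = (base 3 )111110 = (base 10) 363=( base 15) 193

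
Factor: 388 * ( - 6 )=- 2328 = -2^3*3^1*97^1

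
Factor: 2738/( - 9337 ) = - 2^1*37^2  *  9337^( - 1 )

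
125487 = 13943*9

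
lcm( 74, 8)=296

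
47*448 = 21056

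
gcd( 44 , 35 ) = 1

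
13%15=13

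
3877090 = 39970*97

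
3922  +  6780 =10702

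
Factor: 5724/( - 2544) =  - 9/4 = - 2^(  -  2)*3^2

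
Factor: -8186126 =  - 2^1*13^1*314851^1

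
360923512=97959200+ 262964312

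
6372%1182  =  462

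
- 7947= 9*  ( - 883 ) 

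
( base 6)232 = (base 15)62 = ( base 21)48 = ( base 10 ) 92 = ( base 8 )134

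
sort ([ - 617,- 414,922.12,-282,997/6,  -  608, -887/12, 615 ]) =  [  -  617, - 608,  -  414,  -  282, - 887/12,997/6, 615,922.12]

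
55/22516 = 55/22516 = 0.00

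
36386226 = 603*60342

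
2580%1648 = 932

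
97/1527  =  97/1527 = 0.06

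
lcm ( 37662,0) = 0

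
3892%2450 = 1442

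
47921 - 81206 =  - 33285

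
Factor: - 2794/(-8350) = 1397/4175= 5^(- 2) * 11^1*127^1*167^(  -  1 ) 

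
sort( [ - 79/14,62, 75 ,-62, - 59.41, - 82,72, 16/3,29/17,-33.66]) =[ - 82, - 62,-59.41,-33.66, - 79/14,29/17,16/3,62,72,75 ] 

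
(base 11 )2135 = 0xB05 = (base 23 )57F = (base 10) 2821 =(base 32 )2O5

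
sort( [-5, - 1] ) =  [ -5, - 1] 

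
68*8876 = 603568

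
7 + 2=9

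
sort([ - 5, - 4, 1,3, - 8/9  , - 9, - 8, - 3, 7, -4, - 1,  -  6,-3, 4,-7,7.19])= [-9, - 8, - 7, - 6, - 5, - 4, - 4, - 3, - 3, - 1, - 8/9,1, 3,4, 7, 7.19]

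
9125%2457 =1754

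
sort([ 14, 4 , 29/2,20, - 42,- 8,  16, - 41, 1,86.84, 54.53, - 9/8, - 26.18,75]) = [ - 42, -41, -26.18, - 8 ,  -  9/8,1 , 4,  14, 29/2,  16,  20, 54.53,75,86.84]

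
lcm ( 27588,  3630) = 137940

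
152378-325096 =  - 172718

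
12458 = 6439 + 6019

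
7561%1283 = 1146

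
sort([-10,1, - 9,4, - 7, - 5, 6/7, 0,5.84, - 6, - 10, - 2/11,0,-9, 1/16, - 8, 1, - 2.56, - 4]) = [-10, - 10, - 9 , - 9, - 8,  -  7, - 6, - 5, - 4, - 2.56, - 2/11,0, 0, 1/16, 6/7,1, 1, 4, 5.84 ] 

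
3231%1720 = 1511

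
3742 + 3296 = 7038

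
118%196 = 118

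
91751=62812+28939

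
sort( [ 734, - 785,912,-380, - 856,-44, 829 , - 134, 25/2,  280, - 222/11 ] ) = [ - 856,-785 , - 380 , - 134, - 44,-222/11,25/2, 280, 734,829  ,  912 ]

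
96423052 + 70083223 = 166506275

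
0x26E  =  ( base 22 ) 166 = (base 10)622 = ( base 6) 2514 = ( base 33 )is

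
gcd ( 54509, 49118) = 599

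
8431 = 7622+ 809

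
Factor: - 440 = -2^3 * 5^1 * 11^1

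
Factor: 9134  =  2^1 * 4567^1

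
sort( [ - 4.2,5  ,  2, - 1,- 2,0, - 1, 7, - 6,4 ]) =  [ -6,-4.2,-2,-1,  -  1, 0 , 2, 4, 5, 7]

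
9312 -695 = 8617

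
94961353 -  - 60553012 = 155514365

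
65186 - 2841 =62345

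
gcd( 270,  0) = 270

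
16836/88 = 191 + 7/22 = 191.32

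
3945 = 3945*1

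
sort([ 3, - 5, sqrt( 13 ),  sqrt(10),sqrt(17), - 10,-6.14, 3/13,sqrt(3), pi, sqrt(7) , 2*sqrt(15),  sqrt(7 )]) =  [-10 , - 6.14, - 5, 3/13 , sqrt( 3), sqrt (7 ), sqrt( 7 ), 3, pi,sqrt(10),sqrt(13),sqrt(17 ), 2*sqrt ( 15 )]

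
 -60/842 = -30/421 = - 0.07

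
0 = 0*( - 11509)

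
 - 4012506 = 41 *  ( - 97866 )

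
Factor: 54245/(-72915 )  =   - 3^ ( - 1)* 19^1*571^1*4861^( - 1)  =  -10849/14583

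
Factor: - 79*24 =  - 1896 =-2^3  *  3^1*79^1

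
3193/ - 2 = - 3193/2 =- 1596.50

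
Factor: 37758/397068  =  2^( - 1)*31^1*163^ (-1)= 31/326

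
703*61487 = 43225361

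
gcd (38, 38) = 38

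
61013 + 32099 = 93112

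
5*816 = 4080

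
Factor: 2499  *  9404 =2^2* 3^1*7^2  *  17^1*2351^1  =  23500596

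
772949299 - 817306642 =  - 44357343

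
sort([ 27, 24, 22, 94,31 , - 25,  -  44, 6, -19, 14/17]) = [ - 44, - 25,- 19,14/17,6, 22 , 24,  27, 31,94]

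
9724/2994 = 3 + 371/1497 = 3.25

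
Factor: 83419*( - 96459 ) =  - 3^1 * 7^1*11^1*17^1 *37^1*79^1 * 701^1 = - 8046513321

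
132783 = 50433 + 82350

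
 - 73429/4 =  - 18358 + 3/4  =  - 18357.25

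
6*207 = 1242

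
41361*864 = 35735904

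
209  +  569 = 778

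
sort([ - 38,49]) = [ - 38, 49]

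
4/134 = 2/67 = 0.03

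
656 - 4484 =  - 3828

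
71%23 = 2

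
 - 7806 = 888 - 8694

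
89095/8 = 11136 + 7/8=11136.88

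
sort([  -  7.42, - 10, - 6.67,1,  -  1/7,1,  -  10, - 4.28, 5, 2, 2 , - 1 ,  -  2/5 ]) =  [-10, - 10, - 7.42, - 6.67, - 4.28, - 1,- 2/5,-1/7,1, 1,2,2,  5]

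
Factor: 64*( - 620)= - 2^8*5^1 * 31^1  =  - 39680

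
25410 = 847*30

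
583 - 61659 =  - 61076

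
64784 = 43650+21134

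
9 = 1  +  8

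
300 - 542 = -242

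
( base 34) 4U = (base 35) 4Q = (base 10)166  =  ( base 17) 9D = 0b10100110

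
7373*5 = 36865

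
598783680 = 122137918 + 476645762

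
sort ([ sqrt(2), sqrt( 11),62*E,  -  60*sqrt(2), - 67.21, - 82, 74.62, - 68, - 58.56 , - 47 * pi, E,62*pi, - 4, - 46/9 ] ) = [ - 47*pi, - 60*sqrt(2), - 82, - 68, - 67.21, - 58.56, - 46/9, - 4, sqrt(2), E, sqrt(11), 74.62,62*E , 62*pi]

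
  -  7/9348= - 1 + 9341/9348  =  - 0.00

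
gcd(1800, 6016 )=8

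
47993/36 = 47993/36 = 1333.14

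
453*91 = 41223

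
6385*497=3173345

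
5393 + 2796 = 8189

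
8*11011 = 88088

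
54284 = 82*662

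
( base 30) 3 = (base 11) 3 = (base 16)3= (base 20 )3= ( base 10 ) 3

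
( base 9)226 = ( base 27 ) 6o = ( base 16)ba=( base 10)186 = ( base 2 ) 10111010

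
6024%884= 720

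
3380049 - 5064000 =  - 1683951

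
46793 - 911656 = - 864863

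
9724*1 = 9724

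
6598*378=2494044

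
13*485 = 6305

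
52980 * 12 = 635760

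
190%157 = 33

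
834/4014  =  139/669 = 0.21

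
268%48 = 28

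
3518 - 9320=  - 5802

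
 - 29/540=-29/540 = - 0.05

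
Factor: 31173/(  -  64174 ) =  - 2^(-1)*3^1 * 11^( - 1 )*2917^ ( - 1)*10391^1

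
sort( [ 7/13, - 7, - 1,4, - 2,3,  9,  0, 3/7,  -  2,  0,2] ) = [-7,- 2, - 2 , -1, 0, 0,3/7, 7/13,2,3, 4, 9] 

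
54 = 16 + 38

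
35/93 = 35/93 =0.38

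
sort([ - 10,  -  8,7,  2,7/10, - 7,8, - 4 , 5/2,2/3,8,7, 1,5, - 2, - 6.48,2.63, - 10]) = [ - 10, -10,-8, - 7,  -  6.48, - 4, - 2, 2/3 , 7/10, 1, 2, 5/2,2.63, 5, 7,7,8,8] 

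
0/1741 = 0 = 0.00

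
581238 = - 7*( - 83034)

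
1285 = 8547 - 7262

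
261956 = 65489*4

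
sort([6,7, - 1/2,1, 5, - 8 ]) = [-8,- 1/2,1,5,6,7 ] 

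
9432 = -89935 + 99367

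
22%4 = 2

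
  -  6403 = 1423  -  7826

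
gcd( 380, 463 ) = 1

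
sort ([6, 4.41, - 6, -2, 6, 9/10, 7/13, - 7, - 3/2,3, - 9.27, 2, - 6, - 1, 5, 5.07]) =[ - 9.27,-7,-6, - 6, - 2, - 3/2 ,-1,7/13,9/10,2, 3,4.41, 5,5.07, 6, 6 ]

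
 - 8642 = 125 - 8767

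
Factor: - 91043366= - 2^1*45521683^1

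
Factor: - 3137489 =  - 19^1*37^1*4463^1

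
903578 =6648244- 5744666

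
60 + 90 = 150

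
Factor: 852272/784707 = 2^4*3^( - 1 )*7^(-1)*11^( - 1)*43^ (-1 )* 79^( - 1 )*53267^1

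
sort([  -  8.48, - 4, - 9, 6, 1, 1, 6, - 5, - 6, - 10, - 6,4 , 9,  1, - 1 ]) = [ - 10, - 9,-8.48,-6, - 6, - 5, - 4, - 1, 1,1,1, 4 , 6, 6,9]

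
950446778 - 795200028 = 155246750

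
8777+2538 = 11315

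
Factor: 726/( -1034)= - 3^1*11^1*47^( - 1 ) = - 33/47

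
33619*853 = 28677007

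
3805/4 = 3805/4 = 951.25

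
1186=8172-6986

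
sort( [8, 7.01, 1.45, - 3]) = [ - 3, 1.45,7.01, 8] 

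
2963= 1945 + 1018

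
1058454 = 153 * 6918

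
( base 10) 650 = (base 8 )1212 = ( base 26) p0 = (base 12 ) 462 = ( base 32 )KA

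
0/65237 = 0 = 0.00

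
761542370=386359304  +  375183066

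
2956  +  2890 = 5846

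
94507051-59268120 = 35238931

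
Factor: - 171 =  - 3^2*19^1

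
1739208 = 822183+917025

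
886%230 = 196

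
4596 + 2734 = 7330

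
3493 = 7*499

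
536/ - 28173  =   - 536/28173= -0.02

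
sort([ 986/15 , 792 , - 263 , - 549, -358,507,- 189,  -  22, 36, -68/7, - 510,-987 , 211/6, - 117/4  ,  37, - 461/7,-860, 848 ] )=[ - 987,-860,  -  549, - 510, - 358, - 263, - 189, - 461/7, - 117/4, - 22, -68/7,211/6,36, 37, 986/15,507 , 792, 848]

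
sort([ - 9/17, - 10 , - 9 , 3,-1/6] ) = [ - 10,- 9, - 9/17, - 1/6,3 ] 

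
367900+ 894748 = 1262648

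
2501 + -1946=555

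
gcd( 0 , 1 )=1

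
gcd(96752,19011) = 1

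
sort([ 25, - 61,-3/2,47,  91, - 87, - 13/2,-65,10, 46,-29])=[ - 87 , - 65,-61, - 29,-13/2,-3/2,10,25,46,  47,91] 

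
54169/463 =116 + 461/463 = 117.00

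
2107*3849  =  8109843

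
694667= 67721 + 626946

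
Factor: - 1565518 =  - 2^1*23^1 * 34033^1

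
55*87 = 4785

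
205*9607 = 1969435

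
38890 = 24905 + 13985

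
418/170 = 209/85 = 2.46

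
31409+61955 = 93364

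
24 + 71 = 95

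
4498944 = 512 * 8787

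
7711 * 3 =23133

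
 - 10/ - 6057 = 10/6057 =0.00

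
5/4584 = 5/4584 = 0.00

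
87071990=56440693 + 30631297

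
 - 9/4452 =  - 3/1484= -0.00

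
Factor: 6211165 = 5^1*1242233^1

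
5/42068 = 5/42068 =0.00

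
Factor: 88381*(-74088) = - 2^3*3^3 * 7^3*31^1*2851^1= -  6547971528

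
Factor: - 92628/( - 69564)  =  3^1*11^( - 1) * 17^( - 1) * 83^1 = 249/187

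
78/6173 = 78/6173  =  0.01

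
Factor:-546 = -2^1*3^1 * 7^1  *  13^1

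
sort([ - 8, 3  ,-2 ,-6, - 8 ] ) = [- 8 , - 8, - 6, - 2, 3]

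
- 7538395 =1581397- 9119792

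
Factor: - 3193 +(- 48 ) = -3241 = - 7^1*463^1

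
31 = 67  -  36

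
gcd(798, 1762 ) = 2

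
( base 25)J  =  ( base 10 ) 19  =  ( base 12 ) 17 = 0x13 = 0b10011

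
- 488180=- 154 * 3170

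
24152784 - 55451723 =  - 31298939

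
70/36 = 35/18= 1.94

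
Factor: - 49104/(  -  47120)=3^2*5^(- 1) * 11^1*19^( - 1) = 99/95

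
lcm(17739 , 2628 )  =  70956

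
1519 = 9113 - 7594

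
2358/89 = 2358/89 = 26.49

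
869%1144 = 869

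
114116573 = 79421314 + 34695259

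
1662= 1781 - 119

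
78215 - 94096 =-15881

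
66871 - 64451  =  2420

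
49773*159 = 7913907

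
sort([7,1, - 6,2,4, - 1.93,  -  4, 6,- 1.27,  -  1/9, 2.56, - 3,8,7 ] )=[ - 6, - 4, - 3,-1.93,  -  1.27, - 1/9,  1,2 , 2.56,4, 6,7,7,8] 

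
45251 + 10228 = 55479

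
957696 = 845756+111940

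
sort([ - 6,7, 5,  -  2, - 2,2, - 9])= [ - 9,  -  6,-2, - 2, 2,  5, 7 ] 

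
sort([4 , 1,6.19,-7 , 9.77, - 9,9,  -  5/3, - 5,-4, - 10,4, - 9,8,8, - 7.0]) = [  -  10, - 9, - 9, - 7, - 7.0 ,-5, - 4,-5/3, 1,4,4,6.19,8, 8, 9, 9.77]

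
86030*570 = 49037100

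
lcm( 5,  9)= 45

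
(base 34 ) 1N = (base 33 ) 1O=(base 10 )57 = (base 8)71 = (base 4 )321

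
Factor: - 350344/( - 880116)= 87586/220029 = 2^1*3^( - 1 )*71^( - 1)*1033^( - 1)  *43793^1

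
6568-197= 6371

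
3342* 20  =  66840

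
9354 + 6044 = 15398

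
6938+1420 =8358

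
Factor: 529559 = 433^1*1223^1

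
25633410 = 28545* 898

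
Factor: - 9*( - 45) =405= 3^4*5^1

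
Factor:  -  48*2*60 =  - 5760  =  - 2^7*3^2*5^1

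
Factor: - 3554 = -2^1*1777^1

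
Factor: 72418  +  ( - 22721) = 49697^1  =  49697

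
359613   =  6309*57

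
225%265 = 225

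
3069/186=33/2 = 16.50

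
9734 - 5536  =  4198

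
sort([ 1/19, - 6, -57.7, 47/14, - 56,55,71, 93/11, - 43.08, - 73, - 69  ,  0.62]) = [ - 73, - 69, - 57.7, - 56, - 43.08, - 6,1/19,0.62, 47/14,  93/11,  55, 71 ]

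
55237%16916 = 4489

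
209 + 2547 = 2756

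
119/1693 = 119/1693  =  0.07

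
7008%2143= 579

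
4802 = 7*686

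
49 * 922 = 45178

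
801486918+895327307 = 1696814225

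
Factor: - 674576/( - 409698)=2^3*3^( - 6)*7^1*  19^1  *  281^(  -  1)*317^1= 337288/204849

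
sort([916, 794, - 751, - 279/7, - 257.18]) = [ - 751, - 257.18, - 279/7 , 794, 916]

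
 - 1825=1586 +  - 3411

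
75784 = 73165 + 2619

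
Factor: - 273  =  -3^1*  7^1*13^1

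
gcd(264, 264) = 264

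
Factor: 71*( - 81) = - 3^4* 71^1 = -5751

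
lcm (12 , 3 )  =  12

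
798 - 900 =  - 102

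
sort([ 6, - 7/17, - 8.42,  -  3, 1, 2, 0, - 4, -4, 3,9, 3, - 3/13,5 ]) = [-8.42, - 4, - 4, - 3  , - 7/17, - 3/13, 0, 1 , 2, 3, 3, 5, 6, 9] 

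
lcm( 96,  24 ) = 96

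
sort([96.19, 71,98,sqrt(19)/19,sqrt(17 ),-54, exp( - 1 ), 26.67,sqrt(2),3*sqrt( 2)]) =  [ - 54, sqrt(19)/19, exp(-1 ),sqrt( 2),sqrt(17 ),3 * sqrt(2) , 26.67,71,96.19,98] 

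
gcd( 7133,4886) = 7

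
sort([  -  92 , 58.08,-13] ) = [-92, - 13, 58.08]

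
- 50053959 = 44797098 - 94851057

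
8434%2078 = 122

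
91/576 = 91/576= 0.16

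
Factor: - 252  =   - 2^2*  3^2 *7^1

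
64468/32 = 2014 + 5/8=2014.62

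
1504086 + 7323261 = 8827347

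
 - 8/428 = - 2/107 =- 0.02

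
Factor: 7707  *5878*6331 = 286805353926 = 2^1*3^1*7^1*13^1*367^1*487^1 * 2939^1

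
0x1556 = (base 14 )1dc2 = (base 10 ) 5462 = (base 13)2642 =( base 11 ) 4116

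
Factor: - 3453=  - 3^1 * 1151^1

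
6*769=4614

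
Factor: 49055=5^1*9811^1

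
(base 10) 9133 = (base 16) 23ad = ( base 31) 9FJ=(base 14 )3485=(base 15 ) 2A8D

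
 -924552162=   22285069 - 946837231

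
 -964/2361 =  - 1  +  1397/2361 = -  0.41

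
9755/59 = 9755/59 = 165.34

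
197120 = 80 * 2464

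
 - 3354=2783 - 6137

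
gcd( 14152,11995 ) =1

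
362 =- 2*(-181)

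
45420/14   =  3244+2/7 = 3244.29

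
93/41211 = 31/13737= 0.00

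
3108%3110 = 3108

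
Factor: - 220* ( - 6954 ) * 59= 90262920 = 2^3 * 3^1 * 5^1*11^1*19^1*59^1*61^1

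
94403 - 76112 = 18291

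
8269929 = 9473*873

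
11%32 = 11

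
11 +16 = 27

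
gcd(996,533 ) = 1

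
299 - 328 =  - 29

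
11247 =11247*1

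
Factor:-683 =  - 683^1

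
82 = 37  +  45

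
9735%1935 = 60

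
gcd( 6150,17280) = 30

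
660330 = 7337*90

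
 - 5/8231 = -5/8231= - 0.00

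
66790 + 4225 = 71015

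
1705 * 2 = 3410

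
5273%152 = 105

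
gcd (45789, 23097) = 3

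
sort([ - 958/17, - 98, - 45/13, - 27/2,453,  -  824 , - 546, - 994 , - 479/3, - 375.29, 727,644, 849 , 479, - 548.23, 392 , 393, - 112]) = [ - 994,  -  824, - 548.23, - 546, - 375.29  , - 479/3, - 112, - 98, - 958/17, - 27/2, - 45/13,392,393 , 453 , 479 , 644, 727,849]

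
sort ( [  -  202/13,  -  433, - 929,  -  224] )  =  [-929 , - 433, - 224 , - 202/13]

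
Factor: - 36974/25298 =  - 19/13  =  - 13^( - 1 )*19^1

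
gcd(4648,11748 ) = 4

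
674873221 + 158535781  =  833409002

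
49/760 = 49/760 = 0.06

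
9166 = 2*4583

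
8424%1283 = 726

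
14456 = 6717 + 7739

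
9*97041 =873369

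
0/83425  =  0 = 0.00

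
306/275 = 306/275 = 1.11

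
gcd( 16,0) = 16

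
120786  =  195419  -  74633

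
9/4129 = 9/4129  =  0.00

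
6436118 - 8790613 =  - 2354495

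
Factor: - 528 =- 2^4*3^1 * 11^1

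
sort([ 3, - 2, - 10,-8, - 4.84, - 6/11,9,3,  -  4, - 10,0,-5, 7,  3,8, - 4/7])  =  [ - 10, - 10,-8, -5,-4.84,-4, - 2,  -  4/7, - 6/11,0, 3, 3,3,7,8, 9] 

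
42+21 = 63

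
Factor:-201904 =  - 2^4 * 12619^1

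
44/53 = 44/53 = 0.83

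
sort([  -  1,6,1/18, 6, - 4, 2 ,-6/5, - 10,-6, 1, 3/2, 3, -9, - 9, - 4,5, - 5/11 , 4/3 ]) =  [ - 10, - 9, - 9, - 6, - 4, - 4, - 6/5, - 1, - 5/11, 1/18, 1, 4/3, 3/2 , 2, 3 , 5,6, 6]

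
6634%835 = 789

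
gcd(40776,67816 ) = 8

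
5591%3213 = 2378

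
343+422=765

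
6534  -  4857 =1677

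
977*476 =465052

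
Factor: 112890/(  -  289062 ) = -355/909 = -  3^( - 2 ) * 5^1 * 71^1*101^( - 1 ) 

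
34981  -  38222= - 3241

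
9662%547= 363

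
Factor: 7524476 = 2^2 * 1881119^1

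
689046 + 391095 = 1080141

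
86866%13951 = 3160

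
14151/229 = 61+182/229= 61.79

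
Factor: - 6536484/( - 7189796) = 3^3*2087^1 * 61981^( - 1) = 56349/61981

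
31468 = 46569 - 15101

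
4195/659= 4195/659=6.37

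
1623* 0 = 0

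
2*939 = 1878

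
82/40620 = 41/20310 = 0.00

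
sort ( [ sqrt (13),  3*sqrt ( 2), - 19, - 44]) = [ - 44, - 19, sqrt( 13 ) , 3*sqrt(2 )] 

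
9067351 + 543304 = 9610655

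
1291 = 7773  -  6482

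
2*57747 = 115494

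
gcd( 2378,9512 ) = 2378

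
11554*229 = 2645866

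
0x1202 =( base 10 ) 4610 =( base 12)2802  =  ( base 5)121420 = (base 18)e42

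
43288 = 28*1546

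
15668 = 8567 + 7101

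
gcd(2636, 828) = 4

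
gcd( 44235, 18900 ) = 45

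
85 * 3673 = 312205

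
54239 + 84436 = 138675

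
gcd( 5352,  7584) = 24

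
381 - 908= - 527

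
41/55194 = 41/55194 = 0.00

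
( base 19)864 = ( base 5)44011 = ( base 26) 4BG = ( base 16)bbe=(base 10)3006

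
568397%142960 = 139517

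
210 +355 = 565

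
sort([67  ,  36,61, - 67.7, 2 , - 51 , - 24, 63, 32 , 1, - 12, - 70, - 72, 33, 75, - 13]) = [ - 72 , - 70 , - 67.7, - 51,-24, - 13,- 12,1, 2, 32,33,36,61,63, 67,75 ] 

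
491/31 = 491/31= 15.84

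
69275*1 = 69275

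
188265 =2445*77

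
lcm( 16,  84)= 336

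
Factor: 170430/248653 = 390/569 = 2^1*3^1*5^1*13^1*569^(-1)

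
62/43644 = 31/21822 = 0.00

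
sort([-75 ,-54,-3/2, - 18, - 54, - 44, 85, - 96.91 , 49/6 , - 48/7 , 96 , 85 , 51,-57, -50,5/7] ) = [ - 96.91, - 75, - 57, - 54, - 54,-50,- 44, - 18 ,  -  48/7, - 3/2, 5/7,49/6,51,  85,85 , 96 ]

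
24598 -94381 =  -69783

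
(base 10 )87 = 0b1010111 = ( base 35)2H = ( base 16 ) 57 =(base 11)7a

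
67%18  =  13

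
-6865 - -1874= - 4991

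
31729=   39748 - 8019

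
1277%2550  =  1277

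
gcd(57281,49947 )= 1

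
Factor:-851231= - 851231^1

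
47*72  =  3384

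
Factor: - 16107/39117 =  - 7^1 * 17^( -1 ) = - 7/17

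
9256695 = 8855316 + 401379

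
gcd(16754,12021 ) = 1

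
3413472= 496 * 6882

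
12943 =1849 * 7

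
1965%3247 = 1965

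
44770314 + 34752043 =79522357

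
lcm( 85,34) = 170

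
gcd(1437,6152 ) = 1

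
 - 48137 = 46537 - 94674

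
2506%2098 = 408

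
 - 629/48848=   -  629/48848 = - 0.01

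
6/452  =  3/226 = 0.01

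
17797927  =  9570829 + 8227098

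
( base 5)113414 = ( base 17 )eb1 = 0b1000010001010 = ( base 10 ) 4234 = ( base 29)510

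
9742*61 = 594262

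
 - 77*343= -26411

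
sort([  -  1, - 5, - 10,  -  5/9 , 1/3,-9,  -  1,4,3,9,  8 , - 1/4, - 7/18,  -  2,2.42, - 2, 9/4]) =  [ - 10,-9, - 5, - 2, - 2, - 1, - 1, - 5/9, - 7/18, - 1/4,1/3,9/4,2.42,3,4,8, 9]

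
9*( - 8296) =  - 74664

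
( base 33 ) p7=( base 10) 832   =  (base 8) 1500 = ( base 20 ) 21C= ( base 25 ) 187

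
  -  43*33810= - 1453830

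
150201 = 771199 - 620998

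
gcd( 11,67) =1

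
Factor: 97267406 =2^1*941^1*51683^1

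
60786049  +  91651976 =152438025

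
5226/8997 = 1742/2999 = 0.58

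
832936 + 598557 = 1431493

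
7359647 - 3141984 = 4217663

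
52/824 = 13/206=0.06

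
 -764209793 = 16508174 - 780717967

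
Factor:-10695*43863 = -469114785 = -3^2*5^1*23^1*31^1*14621^1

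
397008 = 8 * 49626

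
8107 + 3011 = 11118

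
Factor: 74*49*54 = 195804 = 2^2*3^3*7^2*37^1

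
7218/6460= 3609/3230 =1.12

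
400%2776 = 400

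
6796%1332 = 136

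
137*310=42470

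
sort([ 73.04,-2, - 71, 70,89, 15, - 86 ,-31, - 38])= [ - 86, - 71, - 38, -31, - 2, 15,70,73.04, 89]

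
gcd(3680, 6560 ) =160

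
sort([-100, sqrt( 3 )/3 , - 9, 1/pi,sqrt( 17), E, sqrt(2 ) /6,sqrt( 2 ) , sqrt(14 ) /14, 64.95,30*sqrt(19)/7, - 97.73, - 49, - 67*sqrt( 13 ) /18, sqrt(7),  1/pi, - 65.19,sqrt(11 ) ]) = [ - 100, -97.73,  -  65.19,-49, - 67*sqrt(13 )/18, - 9, sqrt(2 )/6,  sqrt( 14 ) /14, 1/pi,  1/pi,  sqrt(3)/3,sqrt( 2 ),sqrt( 7),E , sqrt( 11),sqrt( 17 ),30*sqrt( 19) /7,  64.95] 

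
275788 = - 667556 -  - 943344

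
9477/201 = 47 + 10/67 = 47.15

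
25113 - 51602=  - 26489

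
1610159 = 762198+847961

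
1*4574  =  4574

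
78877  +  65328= 144205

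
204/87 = 2 + 10/29 = 2.34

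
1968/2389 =1968/2389 = 0.82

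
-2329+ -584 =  - 2913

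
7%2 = 1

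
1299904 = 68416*19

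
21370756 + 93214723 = 114585479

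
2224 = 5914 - 3690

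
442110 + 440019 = 882129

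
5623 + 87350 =92973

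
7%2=1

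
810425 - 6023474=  - 5213049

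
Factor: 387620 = 2^2*5^1*19381^1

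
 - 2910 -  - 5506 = 2596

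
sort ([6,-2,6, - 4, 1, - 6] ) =[ - 6 , -4,-2,1, 6, 6 ] 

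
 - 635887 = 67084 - 702971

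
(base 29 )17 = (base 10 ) 36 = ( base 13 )2a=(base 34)12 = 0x24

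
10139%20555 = 10139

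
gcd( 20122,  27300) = 2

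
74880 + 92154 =167034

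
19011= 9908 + 9103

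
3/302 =3/302 =0.01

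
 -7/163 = -7/163 = - 0.04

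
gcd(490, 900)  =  10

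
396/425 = 396/425 = 0.93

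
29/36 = 29/36 = 0.81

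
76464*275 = 21027600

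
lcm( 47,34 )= 1598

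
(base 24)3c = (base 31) 2m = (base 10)84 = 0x54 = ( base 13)66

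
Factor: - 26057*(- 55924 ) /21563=1457211668/21563 = 2^2 * 11^1 * 31^1 *41^1* 71^1*367^1 *21563^( - 1)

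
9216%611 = 51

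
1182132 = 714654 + 467478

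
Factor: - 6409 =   -  13^1*17^1 * 29^1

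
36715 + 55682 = 92397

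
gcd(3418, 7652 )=2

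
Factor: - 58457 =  - 7^2*1193^1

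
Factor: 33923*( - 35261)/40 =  - 1196158903/40 = - 2^( - 3 )*5^( - 1 )* 37^1*953^1*33923^1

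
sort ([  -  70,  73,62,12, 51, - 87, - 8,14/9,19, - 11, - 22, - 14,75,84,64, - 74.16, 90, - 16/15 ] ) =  [ - 87, -74.16, - 70, - 22,-14, - 11, - 8, - 16/15,14/9,12,19,  51 , 62 , 64,73 , 75,84,90] 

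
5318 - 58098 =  - 52780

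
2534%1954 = 580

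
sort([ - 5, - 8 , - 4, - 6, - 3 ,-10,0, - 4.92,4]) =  [ - 10, - 8,  -  6, - 5, - 4.92,  -  4,  -  3,0, 4]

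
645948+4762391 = 5408339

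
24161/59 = 24161/59 = 409.51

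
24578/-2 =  - 12289+0/1=- 12289.00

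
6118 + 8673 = 14791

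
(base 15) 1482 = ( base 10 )4397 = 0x112d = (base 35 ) 3KM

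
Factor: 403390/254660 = 377/238 = 2^( - 1 )*7^(-1) * 13^1*17^( - 1 )*29^1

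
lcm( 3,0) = 0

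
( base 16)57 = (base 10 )87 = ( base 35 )2H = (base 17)52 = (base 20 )47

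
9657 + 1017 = 10674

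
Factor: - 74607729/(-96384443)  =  3^1*7^1*53^1*67033^1 *96384443^ ( - 1)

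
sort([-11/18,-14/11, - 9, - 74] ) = [-74,-9,  -  14/11, - 11/18]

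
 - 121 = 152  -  273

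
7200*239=1720800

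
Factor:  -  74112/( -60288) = 157^( - 1)*193^1=193/157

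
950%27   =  5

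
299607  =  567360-267753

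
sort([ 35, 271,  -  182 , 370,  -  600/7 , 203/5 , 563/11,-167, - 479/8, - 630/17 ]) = [  -  182,  -  167,-600/7, - 479/8,  -  630/17, 35  ,  203/5, 563/11,271,370 ] 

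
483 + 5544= 6027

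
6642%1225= 517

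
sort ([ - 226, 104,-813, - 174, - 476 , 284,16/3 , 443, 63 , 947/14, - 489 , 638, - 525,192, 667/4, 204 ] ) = [ - 813 , - 525,-489 , - 476 , - 226 , -174, 16/3,  63,947/14, 104,  667/4,192,204, 284, 443, 638 ] 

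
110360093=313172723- 202812630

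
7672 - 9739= -2067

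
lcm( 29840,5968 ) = 29840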